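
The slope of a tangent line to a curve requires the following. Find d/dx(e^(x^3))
Chain rule: d/dx[e^u] = e^u · u' where u = x^3
u' = 3x^2

Answer: 3x^2·e^(x^3)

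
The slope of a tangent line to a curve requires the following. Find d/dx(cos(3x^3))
Chain rule: d/dx[cos(u)]=-sin(u)·u' where u=3x^3
u'=9x^2

Answer: -9x^2·sin(3x^3)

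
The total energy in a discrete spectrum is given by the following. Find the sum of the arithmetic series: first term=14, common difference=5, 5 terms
Last term: a_n=14+(5-1)·5=34
Sum=n(a_1+a_n)/2=5(14+34)/2=120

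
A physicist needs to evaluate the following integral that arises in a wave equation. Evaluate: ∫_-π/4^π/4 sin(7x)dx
Antiderivative: -cos(7x)/7
Evaluate at bounds: [-cos(7·π/4)/7] - [-cos(7·-π/4)/7]
= (-(√2/2) + (√2/2))/7 = 0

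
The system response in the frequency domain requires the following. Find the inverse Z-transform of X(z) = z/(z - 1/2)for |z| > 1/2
Standard pair: z/(z-a) <-> a^n*u[n] for causal signals
With a = 1/2: x[n] = (1/2)^n*u[n]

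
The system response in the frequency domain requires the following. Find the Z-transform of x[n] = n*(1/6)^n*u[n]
Using the property Z{n*a^n*u[n]}=az/(z-a)^2
With a=1/6: X(z)=(1/6)z/(z - 1/6)^2, |z| > 1/6

Answer: (1/6)z/(z - 1/6)^2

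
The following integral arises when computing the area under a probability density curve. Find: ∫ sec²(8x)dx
Since d/dx[tan(8x)]=8sec²(8x), integral=tan(8x)/8 + C

Answer: (1/8)tan(8x) + C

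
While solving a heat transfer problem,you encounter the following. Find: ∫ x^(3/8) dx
Power rule: ∫ x^(3/8) dx=x^(11/8)/(11/8) + C

Answer: (8/11)·x^(11/8) + C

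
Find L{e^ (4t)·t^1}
First shifting: L{e^(at)f(t)}=F(s-a)
L{t^1}=1/s^2
Shift s → s-4: 1/(s-4)^2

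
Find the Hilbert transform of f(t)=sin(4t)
The Hilbert transform shifts each frequency component by -pi/2.
H{sin(wt)}=-cos(wt)
With w=4: H{sin(4t)}=-cos(4t)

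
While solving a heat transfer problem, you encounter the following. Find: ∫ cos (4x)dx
Using substitution u=4x: ∫ cos(u) du/4=sin(u)/4 + C

Answer: (1/4)sin(4x) + C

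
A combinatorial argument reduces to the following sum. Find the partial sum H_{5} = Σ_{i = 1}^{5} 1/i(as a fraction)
H_5 = 1 + 1/2 + 1/3 + ... + 1/5
= 137/60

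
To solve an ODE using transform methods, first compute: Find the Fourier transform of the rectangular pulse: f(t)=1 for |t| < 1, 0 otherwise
F(omega)=integral from -1 to 1 of e^(-j * omega * t) dt
=2 * sin(1 * omega)/omega=2 * sinc(1 * omega/pi)

Answer: 2 * sin(1 * omega)/omega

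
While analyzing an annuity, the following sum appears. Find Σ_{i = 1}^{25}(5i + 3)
=5·Σ i + 3·25=5·325 + 75=1700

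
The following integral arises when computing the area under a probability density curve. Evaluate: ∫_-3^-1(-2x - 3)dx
Step 1: Find antiderivative F(x) = -x^2 - 3x
Step 2: F(-1) - F(-3) = 2 - (0) = 2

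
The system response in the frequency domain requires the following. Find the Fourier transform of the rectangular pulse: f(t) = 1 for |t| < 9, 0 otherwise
F(omega)=integral from -9 to 9 of e^(-j*omega*t) dt
=2*sin(9*omega)/omega=18*sinc(9*omega/pi)

Answer: 2*sin(9*omega)/omega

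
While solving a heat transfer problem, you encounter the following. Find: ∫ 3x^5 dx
Using power rule: ∫ 3x^5 dx=3/6 x^6 + C=(1/2)x^6 + C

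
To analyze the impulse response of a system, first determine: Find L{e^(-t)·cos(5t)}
First shifting: L{e^(at)f(t)} = F(s-a)
L{cos(5t)} = s/(s²+25)
Shift: (s+1)/((s+1)²+25)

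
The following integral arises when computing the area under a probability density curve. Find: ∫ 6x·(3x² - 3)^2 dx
Let u = 3x² - 3, du = 6x dx
∫ u^2 du = u^3/3+C

Answer: (3x² - 3)^3/3+C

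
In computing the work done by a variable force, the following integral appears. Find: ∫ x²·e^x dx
Integration by parts twice:
First: u=x², dv=e^x dx => x²e^x - 2∫ xe^x dx
Second: u=x, dv=e^x dx => xe^x - e^x
Combining: x²e^x - 2xe^x + 2e^x + C

Answer: e^x(x² - 2x + 2) + C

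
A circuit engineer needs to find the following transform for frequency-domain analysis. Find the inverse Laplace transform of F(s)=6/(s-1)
L^(-1){6/(s-a)}=c·e^(at)
Here a=1, c=6

Answer: 6e^(t)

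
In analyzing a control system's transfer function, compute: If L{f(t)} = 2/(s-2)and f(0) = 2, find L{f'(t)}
L{f'(t)} = s·F(s) - f(0) = 2s/(s-2) - 2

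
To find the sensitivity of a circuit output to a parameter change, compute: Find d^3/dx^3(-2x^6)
Apply power rule 3 times:
d^1: -12x^5
d^2: -60x^4
d^3: -240x^3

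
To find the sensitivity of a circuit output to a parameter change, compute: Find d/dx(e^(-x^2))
Chain rule: d/dx[e^u]=e^u · u' where u=-x^2
u'=-2x

Answer: -2x·e^(-x^2)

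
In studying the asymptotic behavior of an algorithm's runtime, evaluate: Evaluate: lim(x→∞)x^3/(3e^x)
Apply L'Hôpital 3 times (∞/∞ each time):
Eventually get 3!/(3e^x) → 0

Answer: 0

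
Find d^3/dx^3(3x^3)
Apply power rule 3 times:
d^1: 9x^2
d^2: 18x
d^3: 18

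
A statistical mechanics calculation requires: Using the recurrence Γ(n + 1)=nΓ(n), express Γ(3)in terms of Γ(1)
Γ(3)=2Γ(2)=2·1Γ(1)=...=2!·Γ(1)=2·Γ(1)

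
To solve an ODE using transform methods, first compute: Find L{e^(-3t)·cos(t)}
First shifting: L{e^(at)f(t)} = F(s-a)
L{cos(t)} = s/(s² + 1)
Shift: (s + 3)/((s + 3)² + 1)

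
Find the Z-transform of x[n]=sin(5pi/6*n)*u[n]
Z{sin(w0 * n) * u[n]}=z * sin(w0)/(z^2 - 2z * cos(w0) + 1)
With w0=5pi/6: X(z)=z * sin(5pi/6)/(z^2 - 2z * cos(5pi/6) + 1)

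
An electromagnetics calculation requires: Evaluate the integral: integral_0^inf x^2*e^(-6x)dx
This is a Gamma integral. Substitute u = 6x (du = 6 dx):
integral_0^inf x^2 * e^(-6x) dx = (1/6^3) integral_0^inf u^2 * e^(-u) du
= Gamma(3)/6^3 = 2!/6^3 = 2/216

Answer: 1/108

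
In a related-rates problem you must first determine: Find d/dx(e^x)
Chain rule: d/dx[e^u] = e^u · u' where u = x
u' = 1

Answer: 1·e^x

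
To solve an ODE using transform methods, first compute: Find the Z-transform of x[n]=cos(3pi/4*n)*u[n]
Z{cos(w0 * n) * u[n]}=z(z - cos(w0))/(z^2-2z * cos(w0)+1)
With w0=3pi/4: X(z)=z(z - cos(3pi/4))/(z^2-2z * cos(3pi/4)+1)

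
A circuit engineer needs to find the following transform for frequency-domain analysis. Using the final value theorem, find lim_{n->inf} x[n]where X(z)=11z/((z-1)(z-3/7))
Final value theorem: lim x[n]=lim_{z->1} (z-1)*X(z)
(z-1)*X(z)=11z/(z-3/7)
As z->1: 11/(1-3/7)=11/(4/7)=77/4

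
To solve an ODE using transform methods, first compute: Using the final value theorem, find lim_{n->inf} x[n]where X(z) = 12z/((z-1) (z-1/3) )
Final value theorem: lim x[n] = lim_{z->1} (z-1)*X(z)
(z-1)*X(z) = 12z/(z-1/3)
As z->1: 12/(1-1/3) = 12/(2/3) = 18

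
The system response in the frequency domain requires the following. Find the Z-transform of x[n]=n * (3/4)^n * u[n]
Using the property Z{n*a^n*u[n]} = az/(z-a)^2
With a = 3/4: X(z) = (3/4)z/(z - 3/4)^2, |z| > 3/4

Answer: (3/4)z/(z - 3/4)^2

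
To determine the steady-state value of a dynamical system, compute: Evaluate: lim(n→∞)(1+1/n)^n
This is the definition of e^1: lim(1+1/n)^n = e^1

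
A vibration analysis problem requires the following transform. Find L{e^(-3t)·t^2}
First shifting: L{e^(at)f(t)}=F(s-a)
L{t^2}=2/s^3
Shift s → s + 3: 2/(s + 3)^3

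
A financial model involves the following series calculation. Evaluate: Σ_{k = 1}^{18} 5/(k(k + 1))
Partial fractions: 5/(k(k + 1))=5/k - 5/(k + 1)
Telescoping sum: 5(1 - 1/19)=5·18/19

Answer: 90/19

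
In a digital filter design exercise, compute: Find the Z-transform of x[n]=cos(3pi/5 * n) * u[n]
Z{cos(w0 * n) * u[n]}=z(z - cos(w0))/(z^2-2z * cos(w0)+1)
With w0=3pi/5: X(z)=z(z - cos(3pi/5))/(z^2-2z * cos(3pi/5)+1)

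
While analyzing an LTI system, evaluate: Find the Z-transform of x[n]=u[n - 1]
Using the time-shift property: Z{u[n-1]}=z^(-1)*z/(z-1)
=z^(0)/(z-1)

Answer: 1/(z-1)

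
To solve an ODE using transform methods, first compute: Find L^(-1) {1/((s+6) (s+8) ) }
Partial fractions: 1/((s+6)(s+8)) = A/(s+6)+B/(s+8)
Cover-up: A = 1/(s+8)|_{s = -6} = 1/2; B = 1/(s+6)|_{s = -8} = -1/2
L^(-1) = (1/2)e^(-6t) - (1/2)e^(-8t)

Answer: (1/2)(e^(-6t) - e^(-8t))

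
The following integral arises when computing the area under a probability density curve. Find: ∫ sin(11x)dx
Using substitution u=11x: ∫ sin(u) du/11=-cos(u)/11 + C

Answer: (-1/11)cos(11x) + C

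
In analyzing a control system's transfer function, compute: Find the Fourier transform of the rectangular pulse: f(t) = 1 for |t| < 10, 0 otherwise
F(omega)=integral from -10 to 10 of e^(-j * omega * t) dt
=2 * sin(10 * omega)/omega=20 * sinc(10 * omega/pi)

Answer: 2 * sin(10 * omega)/omega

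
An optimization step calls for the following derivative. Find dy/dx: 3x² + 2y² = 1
Differentiate: 6x + 4y·(dy/dx) = 0
dy/dx = -6x/(4y) = -(3/2)·(x/y)

Answer: dy/dx = -(3/2)·(x/y)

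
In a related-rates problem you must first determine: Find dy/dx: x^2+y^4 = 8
Differentiate: 2x + 4y^3·(dy/dx) = 0
dy/dx = -2x/(4y^3)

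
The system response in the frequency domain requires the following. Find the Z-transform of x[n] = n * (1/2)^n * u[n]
Using the property Z{n*a^n*u[n]}=az/(z-a)^2
With a=1/2: X(z)=(1/2)z/(z - 1/2)^2, |z| > 1/2

Answer: (1/2)z/(z - 1/2)^2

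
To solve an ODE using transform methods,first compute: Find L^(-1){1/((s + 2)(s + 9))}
Partial fractions: 1/((s + 2)(s + 9))=A/(s + 2) + B/(s + 9)
Cover-up: A=1/(s + 9)|_{s=-2}=1/7; B=1/(s + 2)|_{s=-9}=-1/7
L^(-1)=(1/7)e^(-2t) - (1/7)e^(-9t)

Answer: (1/7)(e^(-2t) - e^(-9t))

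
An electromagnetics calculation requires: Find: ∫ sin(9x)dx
Using substitution u = 9x: ∫ sin(u) du/9 = -cos(u)/9+C

Answer: (-1/9)cos(9x)+C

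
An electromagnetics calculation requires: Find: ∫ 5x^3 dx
Using power rule: ∫ 5x^3 dx=5/4 x^4 + C=(5/4)x^4 + C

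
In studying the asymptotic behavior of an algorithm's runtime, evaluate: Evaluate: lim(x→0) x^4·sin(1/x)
Squeeze theorem: -|x^4| ≤ x^4·sin(1/x) ≤ |x^4|
Since x^4 → 0 as x → 0, by squeeze theorem the limit is 0

Answer: 0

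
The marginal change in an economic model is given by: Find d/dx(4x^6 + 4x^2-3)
Power rule: d/dx(ax^n) = n·a·x^(n-1)
Term by term: 24·x^5+8·x

Answer: 24x^5+8x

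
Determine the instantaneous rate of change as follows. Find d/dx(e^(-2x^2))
Chain rule: d/dx[e^u] = e^u · u' where u = -2x^2
u' = -4x

Answer: -4x·e^(-2x^2)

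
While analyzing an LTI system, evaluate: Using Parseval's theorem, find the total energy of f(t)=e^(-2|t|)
Parseval's theorem: E = integral |f(t)|^2 dt = (1/2pi) integral |F(omega)|^2 domega
E = integral_{-inf}^{inf} e^(-4|t|) dt = 2*integral_0^inf e^(-4t) dt = 2/(2*2) = 1/2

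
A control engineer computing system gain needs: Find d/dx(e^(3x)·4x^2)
Product rule: (fg)' = f'g+fg'
f = e^(3x), f' = 3·e^(3x)
g = 4x^2, g' = 8x

Answer: 12·e^(3x)·x^2+8·e^(3x)·x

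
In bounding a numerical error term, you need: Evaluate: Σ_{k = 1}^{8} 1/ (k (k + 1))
Partial fractions: 1/(k(k + 1))=1/k - 1/(k + 1)
Telescoping sum: 1(1 - 1/9)=1·8/9

Answer: 8/9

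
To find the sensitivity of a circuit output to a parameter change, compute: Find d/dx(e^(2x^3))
Chain rule: d/dx[e^u] = e^u · u' where u = 2x^3
u' = 6x^2

Answer: 6x^2·e^(2x^3)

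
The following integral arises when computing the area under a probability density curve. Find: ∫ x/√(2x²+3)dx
Let u=2x²+3, du=4x dx
∫ (1/4)·u^(-1/2) du=√u/2+C

Answer: √(2x²+3)/2+C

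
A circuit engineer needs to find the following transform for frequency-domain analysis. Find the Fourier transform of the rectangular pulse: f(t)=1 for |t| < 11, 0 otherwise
F(omega)=integral from -11 to 11 of e^(-j*omega*t) dt
=2*sin(11*omega)/omega=22*sinc(11*omega/pi)

Answer: 2*sin(11*omega)/omega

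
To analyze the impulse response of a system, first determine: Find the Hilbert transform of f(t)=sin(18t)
The Hilbert transform shifts each frequency component by -pi/2.
H{sin(wt)} = -cos(wt)
With w = 18: H{sin(18t)} = -cos(18t)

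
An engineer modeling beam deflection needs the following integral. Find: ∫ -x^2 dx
Using power rule: ∫ -x^2 dx = -1/3 x^3+C = (-1/3)x^3+C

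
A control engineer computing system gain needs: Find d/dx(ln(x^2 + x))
Chain rule: d/dx[ln(u)]=u'/u where u=x^2+x
u'=2x+1

Answer: (2x+1)/(x^2+x)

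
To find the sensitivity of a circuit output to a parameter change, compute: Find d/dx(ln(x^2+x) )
Chain rule: d/dx[ln(u)]=u'/u where u=x^2 + x
u'=2x + 1

Answer: (2x + 1)/(x^2 + x)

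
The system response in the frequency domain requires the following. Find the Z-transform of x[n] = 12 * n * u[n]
Z{n*u[n]} = z/(z-1)^2
By linearity: Z{12*n*u[n]} = 12z/(z-1)^2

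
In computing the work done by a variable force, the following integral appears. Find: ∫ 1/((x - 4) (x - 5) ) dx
Partial fractions: 1/((x-4)(x-5))=A/(x-4)+B/(x-5)
A=-1, B=1
∫ [-1· 1/(x-4)+1· 1/(x-5)] dx
=(1)[ln|x-5| - ln|x-4|]+C

Answer: ln|(x-5)/(x-4)|+C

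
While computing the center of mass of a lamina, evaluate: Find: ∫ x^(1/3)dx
Power rule: ∫ x^(1/3) dx = x^(4/3)/(4/3)+C

Answer: (3/4)·x^(4/3)+C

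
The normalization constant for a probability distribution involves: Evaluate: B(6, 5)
B(x,y) = Γ(x)Γ(y)/Γ(x+y) = (x-1)!(y-1)!/(x+y-1)!
B(6,5) = 5!·4!/10! = 1/1260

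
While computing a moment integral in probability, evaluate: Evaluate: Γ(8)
Γ(n) = (n-1)! for positive integers
Γ(8) = 7! = 5040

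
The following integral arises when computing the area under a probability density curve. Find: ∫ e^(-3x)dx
Since d/dx[e^(-3x)]=-3e^(-3x), we get -1/3 e^(-3x) + C

Answer: (-1/3)e^(-3x) + C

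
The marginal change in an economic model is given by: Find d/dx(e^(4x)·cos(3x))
Product rule: (fg)'=f'g + fg'
f=e^(4x), f'=4·e^(4x)
g=cos(3x), g'=-3·sin(3x)

Answer: 4·e^(4x)·cos(3x) - 3·e^(4x)·sin(3x)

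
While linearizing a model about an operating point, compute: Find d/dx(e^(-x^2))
Chain rule: d/dx[e^u] = e^u · u' where u = -x^2
u' = -2x

Answer: -2x·e^(-x^2)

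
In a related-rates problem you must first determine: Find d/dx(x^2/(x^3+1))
Quotient rule: (f/g)'=(f'g - fg')/g²
f=x^2, f'=2x
g=x^3+1, g'=3x^2

Answer: (2x·(x^3+1)-3x^4)/(x^3+1)²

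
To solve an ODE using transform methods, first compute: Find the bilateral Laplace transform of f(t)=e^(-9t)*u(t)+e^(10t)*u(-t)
For e^(-9t)*u(t): L = 1/(s + 9), Re(s) > -9
For e^(10t)*u(-t): L = -1/(s-10), Re(s) < 10
Combined: F(s) = 1/(s + 9) - 1/(s-10), -9 < Re(s) < 10

Answer: 1/(s + 9) - 1/(s-10), ROC: -9 < Re(s) < 10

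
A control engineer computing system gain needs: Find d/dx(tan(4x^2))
Chain rule: d/dx[tan(u)]=sec²(u)·u' where u=4x^2
u'=8x

Answer: 8x·sec²(4x^2)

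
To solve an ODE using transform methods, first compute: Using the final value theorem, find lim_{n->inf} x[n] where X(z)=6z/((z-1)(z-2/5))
Final value theorem: lim x[n] = lim_{z->1} (z-1) * X(z)
(z-1) * X(z) = 6z/(z-2/5)
As z->1: 6/(1-2/5) = 6/(3/5) = 10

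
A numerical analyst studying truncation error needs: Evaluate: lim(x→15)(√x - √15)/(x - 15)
Multiply by conjugate (√x+√15)/(√x+√15):
=(x - 15)/((x - 15)(√x+√15))=1/(√x+√15)
As x → 15: 1/(2√15)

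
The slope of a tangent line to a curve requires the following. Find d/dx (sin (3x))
Chain rule: d/dx[sin(u)] = cos(u)·u' where u = 3x
u' = 3

Answer: 3·cos(3x)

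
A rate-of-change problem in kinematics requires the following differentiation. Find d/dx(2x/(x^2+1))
Quotient rule: (f/g)'=(f'g - fg')/g²
f=2x, f'=2
g=x^2+1, g'=2x

Answer: (2·(x^2+1)-4x^2)/(x^2+1)²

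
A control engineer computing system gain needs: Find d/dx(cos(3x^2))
Chain rule: d/dx[cos(u)]=-sin(u)·u' where u=3x^2
u'=6x

Answer: -6x·sin(3x^2)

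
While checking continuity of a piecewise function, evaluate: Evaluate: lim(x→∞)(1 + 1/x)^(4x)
Rewrite as [(1 + 1/x)^x]^4.
lim(1 + 1/x)^x = e^1, so limit = (e^1)^4 = e^4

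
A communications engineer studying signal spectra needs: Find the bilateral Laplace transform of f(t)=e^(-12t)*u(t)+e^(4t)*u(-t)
For e^(-12t) * u(t): L=1/(s+12), Re(s) > -12
For e^(4t) * u(-t): L=-1/(s-4), Re(s) < 4
Combined: F(s)=1/(s+12)-1/(s-4), -12 < Re(s) < 4

Answer: 1/(s+12)-1/(s-4), ROC: -12 < Re(s) < 4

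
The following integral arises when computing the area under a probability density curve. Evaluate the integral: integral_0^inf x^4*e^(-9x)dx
This is a Gamma integral. Substitute u=9x (du=9 dx):
integral_0^inf x^4*e^(-9x) dx=(1/9^5) integral_0^inf u^4*e^(-u) du
=Gamma(5)/9^5=4!/9^5=24/59049

Answer: 8/19683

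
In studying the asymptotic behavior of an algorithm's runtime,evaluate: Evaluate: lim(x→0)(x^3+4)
Polynomial is continuous, so substitute x = 0:
1·0^3 + 4 = 4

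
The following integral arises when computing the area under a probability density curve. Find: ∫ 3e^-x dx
Since d/dx[e^-x] = - e^-x, we get -3e^-x + C

Answer: -3e^-x + C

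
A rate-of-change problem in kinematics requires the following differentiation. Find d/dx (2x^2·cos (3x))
Product rule: (fg)'=f'g + fg'
f=2x^2, f'=4x
g=cos(3x), g'=-3·sin(3x)

Answer: 4x·cos(3x) - 6x^2·sin(3x)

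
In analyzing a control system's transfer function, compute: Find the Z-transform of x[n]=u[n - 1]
Using the time-shift property: Z{u[n-1]}=z^(-1)*z/(z-1)
=z^(0)/(z-1)

Answer: 1/(z-1)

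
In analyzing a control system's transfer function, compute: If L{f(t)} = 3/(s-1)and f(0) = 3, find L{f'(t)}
L{f'(t)}=s·F(s) - f(0)=3s/(s-1) - 3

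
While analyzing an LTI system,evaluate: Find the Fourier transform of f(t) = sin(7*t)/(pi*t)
sin(W*t)/(pi*t)=(W/pi)*sinc(W*t/pi) is the impulse response of the ideal low-pass filter with cutoff W (here W=7).
Its Fourier transform is a rectangular function:
F(omega)=1 for |omega| < 7, 0 otherwise

Answer: rect(omega/14) [i.e., 1 for |omega| < 7, 0 otherwise]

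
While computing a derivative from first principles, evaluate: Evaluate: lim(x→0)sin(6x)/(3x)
L'Hôpital (0/0): lim 6cos(6x)/3 = 6/3

Answer: 2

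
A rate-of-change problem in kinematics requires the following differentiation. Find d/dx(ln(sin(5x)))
Chain rule: d/dx[ln(u)] = u'/u where u = sin(5x)
u' = 5cos(5x)

Answer: (5cos(5x))/(sin(5x))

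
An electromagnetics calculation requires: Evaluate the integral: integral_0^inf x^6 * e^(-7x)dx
This is a Gamma integral. Substitute u=7x (du=7 dx):
integral_0^inf x^6*e^(-7x) dx=(1/7^7) integral_0^inf u^6*e^(-u) du
=Gamma(7)/7^7=6!/7^7=720/823543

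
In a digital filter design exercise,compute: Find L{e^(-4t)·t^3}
First shifting: L{e^(at)f(t)} = F(s-a)
L{t^3} = 6/s^4
Shift s → s+4: 6/(s+4)^4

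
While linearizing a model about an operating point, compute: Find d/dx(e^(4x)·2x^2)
Product rule: (fg)'=f'g+fg'
f=e^(4x), f'=4·e^(4x)
g=2x^2, g'=4x

Answer: 8·e^(4x)·x^2+4·e^(4x)·x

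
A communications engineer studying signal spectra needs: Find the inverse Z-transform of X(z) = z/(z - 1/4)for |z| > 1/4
Standard pair: z/(z-a) <-> a^n*u[n] for causal signals
With a=1/4: x[n]=(1/4)^n*u[n]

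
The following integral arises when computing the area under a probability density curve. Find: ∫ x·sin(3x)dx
By parts: u=x, dv=sin(3x) dx
du=dx, v=-cos(3x)/3
=-x·cos(3x)/3 + sin(3x)/3² + C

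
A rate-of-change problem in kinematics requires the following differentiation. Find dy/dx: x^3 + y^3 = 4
Differentiate: 3x^2+3y^2·(dy/dx)=0
dy/dx=-3x^2/(3y^2)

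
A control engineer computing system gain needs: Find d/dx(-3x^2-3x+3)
Power rule: d/dx(ax^n) = n·a·x^(n-1)
Term by term: -6·x - 3

Answer: -6x - 3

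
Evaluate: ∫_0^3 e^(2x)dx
Antiderivative: (1/2)e^(2x)
Evaluate: (1/2)(e^6 - 1)

Answer: (e^6 - 1)/2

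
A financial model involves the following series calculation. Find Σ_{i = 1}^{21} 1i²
= 1·n(n + 1)(2n + 1)/6 = 1·21·22·43/6 = 3311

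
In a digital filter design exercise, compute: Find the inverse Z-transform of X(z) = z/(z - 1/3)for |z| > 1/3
Standard pair: z/(z-a) <-> a^n*u[n] for causal signals
With a = 1/3: x[n] = (1/3)^n*u[n]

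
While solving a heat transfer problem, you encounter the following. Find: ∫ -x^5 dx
Using power rule: ∫ -x^5 dx=-1/6 x^6+C=(-1/6)x^6+C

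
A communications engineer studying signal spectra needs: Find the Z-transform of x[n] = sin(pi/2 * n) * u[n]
Z{sin(w0 * n) * u[n]}=z * sin(w0)/(z^2 - 2z * cos(w0) + 1)
With w0=pi/2: X(z)=z * sin(pi/2)/(z^2 - 2z * cos(pi/2) + 1)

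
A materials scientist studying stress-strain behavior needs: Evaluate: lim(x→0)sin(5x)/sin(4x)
sin(u) ≈ u for small u:
sin(5x)/sin(4x) ≈ 5x/(4x)=5/4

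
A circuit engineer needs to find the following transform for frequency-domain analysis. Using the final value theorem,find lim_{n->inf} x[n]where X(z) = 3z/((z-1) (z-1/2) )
Final value theorem: lim x[n] = lim_{z->1} (z-1) * X(z)
(z-1) * X(z) = 3z/(z-1/2)
As z->1: 3/(1 - 1/2) = 3/(1/2) = 6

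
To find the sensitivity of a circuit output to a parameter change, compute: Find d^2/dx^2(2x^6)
Apply power rule 2 times:
d^1: 12x^5
d^2: 60x^4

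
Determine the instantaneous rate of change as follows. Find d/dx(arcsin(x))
d/dx[arcsin(u)] = u'/√(1-u²), u = x, u' = 1

Answer: 1/√(1-x²)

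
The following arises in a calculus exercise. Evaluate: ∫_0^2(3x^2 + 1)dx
Step 1: Find antiderivative F(x) = x^3+x
Step 2: F(2) - F(0) = 10 - (0) = 10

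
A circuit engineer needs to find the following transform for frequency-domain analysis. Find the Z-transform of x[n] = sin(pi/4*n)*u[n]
Z{sin(w0 * n) * u[n]}=z * sin(w0)/(z^2 - 2z * cos(w0) + 1)
With w0=pi/4: X(z)=z * sin(pi/4)/(z^2 - 2z * cos(pi/4) + 1)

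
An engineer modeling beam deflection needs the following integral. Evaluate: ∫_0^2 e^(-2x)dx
Antiderivative: (1/(-2))e^(-2x)
Evaluate: (1/(-2))(e^-4-1)

Answer: (e^-4-1)/(-2)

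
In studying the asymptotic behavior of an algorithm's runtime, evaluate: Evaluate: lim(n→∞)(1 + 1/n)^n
This is the definition of e^1: lim(1+1/n)^n = e^1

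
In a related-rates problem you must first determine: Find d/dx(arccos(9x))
d/dx[arccos(u)] = -u'/√(1-u²), u = 9x, u' = 9

Answer: -9/√(1 - 81x²)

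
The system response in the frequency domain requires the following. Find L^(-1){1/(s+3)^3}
L^(-1){1/(s-a)^n}=t^(n-1)·e^(at)/(n-1)!
Here a=-3, n=3: t^2·e^(-3t)/2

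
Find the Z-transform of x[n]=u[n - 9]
Using the time-shift property: Z{u[n-9]}=z^(-9) * z/(z-1)
=z^(-8)/(z-1)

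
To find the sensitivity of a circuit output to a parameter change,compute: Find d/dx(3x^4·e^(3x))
Product rule: (fg)' = f'g + fg'
f = 3x^4, f' = 12x^3
g = e^(3x), g' = 3·e^(3x)

Answer: 12x^3·e^(3x) + 9x^4·e^(3x)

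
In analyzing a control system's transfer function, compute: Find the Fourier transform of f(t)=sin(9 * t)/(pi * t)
sin(W*t)/(pi*t) = (W/pi)*sinc(W*t/pi) is the impulse response of the ideal low-pass filter with cutoff W (here W = 9).
Its Fourier transform is a rectangular function:
F(omega) = 1 for |omega| < 9, 0 otherwise

Answer: rect(omega/18) [i.e., 1 for |omega| < 9, 0 otherwise]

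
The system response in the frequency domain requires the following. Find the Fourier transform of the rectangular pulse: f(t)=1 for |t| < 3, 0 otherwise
F(omega)=integral from -3 to 3 of e^(-j * omega * t) dt
=2 * sin(3 * omega)/omega=6 * sinc(3 * omega/pi)

Answer: 2 * sin(3 * omega)/omega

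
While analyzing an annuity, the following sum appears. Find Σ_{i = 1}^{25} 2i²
= 2·n(n + 1)(2n + 1)/6 = 2·25·26·51/6 = 11050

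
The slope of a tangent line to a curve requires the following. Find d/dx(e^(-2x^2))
Chain rule: d/dx[e^u] = e^u · u' where u = -2x^2
u' = -4x

Answer: -4x·e^(-2x^2)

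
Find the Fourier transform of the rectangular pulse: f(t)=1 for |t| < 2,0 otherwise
F(omega) = integral from -2 to 2 of e^(-j * omega * t) dt
= 2 * sin(2 * omega)/omega = 4 * sinc(2 * omega/pi)

Answer: 2 * sin(2 * omega)/omega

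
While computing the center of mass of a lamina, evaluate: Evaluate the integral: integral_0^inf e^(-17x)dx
integral_0^inf e^(-17x) dx=[-1/17 * e^(-17x)]_0^inf
=0 - (-1/17)=1/17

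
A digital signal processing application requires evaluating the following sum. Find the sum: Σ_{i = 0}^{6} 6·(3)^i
Geometric series: S=a(1 - r^n)/(1 - r)
a=6, r=3, n=7
S=6(1-2187)/-2=6558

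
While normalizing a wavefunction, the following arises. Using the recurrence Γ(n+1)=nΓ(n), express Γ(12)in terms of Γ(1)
Γ(12) = 11Γ(11) = 11·10Γ(10) = ... = 11!·Γ(1) = 39916800·Γ(1)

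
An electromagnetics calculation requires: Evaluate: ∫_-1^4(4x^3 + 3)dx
Step 1: Find antiderivative F(x)=x^4 + 3x
Step 2: F(4) - F(-1)=268 - (-2)=270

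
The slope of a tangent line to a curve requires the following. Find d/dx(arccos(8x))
d/dx[arccos(u)]=-u'/√(1-u²), u=8x, u'=8

Answer: -8/√(1-64x²)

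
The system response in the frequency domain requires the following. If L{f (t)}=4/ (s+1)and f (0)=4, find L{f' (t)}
L{f'(t)}=s·F(s) - f(0)=4s/(s+1)-4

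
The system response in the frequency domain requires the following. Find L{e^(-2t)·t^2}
First shifting: L{e^(at)f(t)}=F(s-a)
L{t^2}=2/s^3
Shift s → s + 2: 2/(s + 2)^3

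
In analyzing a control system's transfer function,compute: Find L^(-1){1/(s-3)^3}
L^(-1){1/(s-a)^n} = t^(n-1)·e^(at)/(n-1)!
Here a = 3, n = 3: t^2·e^(3t)/2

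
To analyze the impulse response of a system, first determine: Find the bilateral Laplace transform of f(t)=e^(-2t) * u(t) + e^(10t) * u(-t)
For e^(-2t)*u(t): L=1/(s+2), Re(s) > -2
For e^(10t)*u(-t): L=-1/(s-10), Re(s) < 10
Combined: F(s)=1/(s+2)-1/(s-10), -2 < Re(s) < 10

Answer: 1/(s+2)-1/(s-10), ROC: -2 < Re(s) < 10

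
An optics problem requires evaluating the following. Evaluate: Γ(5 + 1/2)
Γ(n + 1/2) = (2n)!√π/(4^n·n!)
= 3628800√π/(1024·120) = (945/32)·√π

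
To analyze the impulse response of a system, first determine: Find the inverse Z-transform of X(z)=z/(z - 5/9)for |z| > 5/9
Standard pair: z/(z-a) <-> a^n*u[n] for causal signals
With a=5/9: x[n]=(5/9)^n*u[n]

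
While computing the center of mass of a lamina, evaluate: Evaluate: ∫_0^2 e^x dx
Antiderivative: e^x
Evaluate: (e^2-1)

Answer: e^2-1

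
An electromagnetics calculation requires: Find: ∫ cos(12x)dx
Using substitution u=12x: ∫ cos(u) du/12=sin(u)/12+C

Answer: (1/12)sin(12x)+C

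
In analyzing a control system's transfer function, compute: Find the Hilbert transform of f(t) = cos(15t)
The Hilbert transform shifts each frequency component by -pi/2.
H{cos(wt)}=sin(wt)
With w=15: H{cos(15t)}=sin(15t)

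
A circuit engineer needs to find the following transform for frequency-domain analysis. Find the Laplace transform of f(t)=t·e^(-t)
L{t·e^(at)}=1/(s-a)²
L{t·e^(-t)}=1/(s + 1)²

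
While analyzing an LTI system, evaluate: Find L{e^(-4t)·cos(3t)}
First shifting: L{e^(at)f(t)} = F(s-a)
L{cos(3t)} = s/(s² + 9)
Shift: (s + 4)/((s + 4)² + 9)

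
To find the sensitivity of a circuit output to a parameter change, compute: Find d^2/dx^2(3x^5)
Apply power rule 2 times:
d^1: 15x^4
d^2: 60x^3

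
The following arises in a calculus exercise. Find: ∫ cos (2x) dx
Using substitution u = 2x: ∫ cos(u) du/2 = sin(u)/2+C

Answer: (1/2)sin(2x)+C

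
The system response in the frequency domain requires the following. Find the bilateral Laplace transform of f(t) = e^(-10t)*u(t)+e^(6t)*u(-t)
For e^(-10t)*u(t): L = 1/(s + 10), Re(s) > -10
For e^(6t)*u(-t): L = -1/(s-6), Re(s) < 6
Combined: F(s) = 1/(s + 10) - 1/(s-6), -10 < Re(s) < 6

Answer: 1/(s + 10) - 1/(s-6), ROC: -10 < Re(s) < 6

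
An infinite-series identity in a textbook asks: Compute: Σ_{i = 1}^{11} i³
Using formula: Σ i^3=[n(n + 1)/2]²=[11·12/2]²=4356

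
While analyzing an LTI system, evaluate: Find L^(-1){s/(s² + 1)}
L^(-1){s/(s²+w²)} = cos(wt)
Here w = 1

Answer: cos(t)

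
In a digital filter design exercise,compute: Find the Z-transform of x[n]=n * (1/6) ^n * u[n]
Using the property Z{n * a^n * u[n]}=az/(z-a)^2
With a=1/6: X(z)=(1/6)z/(z - 1/6)^2, |z| > 1/6

Answer: (1/6)z/(z - 1/6)^2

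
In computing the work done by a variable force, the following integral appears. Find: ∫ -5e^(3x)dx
Since d/dx[e^(3x)]=3e^(3x), we get -5/3 e^(3x)+C

Answer: (-5/3)e^(3x)+C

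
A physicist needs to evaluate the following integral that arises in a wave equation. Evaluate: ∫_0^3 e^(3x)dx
Antiderivative: (1/3)e^(3x)
Evaluate: (1/3)(e^9-1)

Answer: (e^9-1)/3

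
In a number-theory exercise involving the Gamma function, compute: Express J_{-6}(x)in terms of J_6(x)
For integer n: J_{-n}(x) = (-1)^n J_n(x)
With n = 6: J_{-6}(x) = (-1)^6 J_6(x) = J_6(x)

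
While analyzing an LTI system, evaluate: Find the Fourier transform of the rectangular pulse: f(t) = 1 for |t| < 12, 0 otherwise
F(omega)=integral from -12 to 12 of e^(-j*omega*t) dt
=2*sin(12*omega)/omega=24*sinc(12*omega/pi)

Answer: 2*sin(12*omega)/omega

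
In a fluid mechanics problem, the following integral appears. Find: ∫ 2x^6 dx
Using power rule: ∫ 2x^6 dx = 2/7 x^7 + C = (2/7)x^7 + C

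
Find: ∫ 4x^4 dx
Using power rule: ∫ 4x^4 dx=4/5 x^5 + C=(4/5)x^5 + C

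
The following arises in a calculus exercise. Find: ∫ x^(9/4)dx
Power rule: ∫ x^(9/4) dx = x^(13/4)/(13/4) + C

Answer: (4/13)·x^(13/4) + C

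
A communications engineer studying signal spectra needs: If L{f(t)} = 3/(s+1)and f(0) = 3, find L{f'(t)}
L{f'(t)}=s·F(s) - f(0)=3s/(s + 1) - 3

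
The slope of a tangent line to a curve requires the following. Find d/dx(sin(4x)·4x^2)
Product rule: (fg)'=f'g+fg'
f=sin(4x), f'=4·cos(4x)
g=4x^2, g'=8x

Answer: 16·cos(4x)·x^2+8·sin(4x)·x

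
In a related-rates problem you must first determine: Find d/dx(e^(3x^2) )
Chain rule: d/dx[e^u] = e^u · u' where u = 3x^2
u' = 6x

Answer: 6x·e^(3x^2)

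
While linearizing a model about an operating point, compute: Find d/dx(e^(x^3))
Chain rule: d/dx[e^u]=e^u · u' where u=x^3
u'=3x^2

Answer: 3x^2·e^(x^3)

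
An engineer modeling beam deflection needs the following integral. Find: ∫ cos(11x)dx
Using substitution u=11x: ∫ cos(u) du/11=sin(u)/11 + C

Answer: (1/11)sin(11x) + C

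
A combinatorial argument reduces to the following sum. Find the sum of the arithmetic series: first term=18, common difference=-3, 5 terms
Last term: a_n=18 + (5 - 1)·-3=6
Sum=n(a_1 + a_n)/2=5(18 + 6)/2=60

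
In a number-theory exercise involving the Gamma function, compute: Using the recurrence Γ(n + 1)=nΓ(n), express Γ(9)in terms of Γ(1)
Γ(9) = 8Γ(8) = 8·7Γ(7) = ... = 8!·Γ(1) = 40320·Γ(1)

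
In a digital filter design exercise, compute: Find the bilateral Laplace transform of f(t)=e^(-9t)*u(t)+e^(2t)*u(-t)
For e^(-9t) * u(t): L = 1/(s+9), Re(s) > -9
For e^(2t) * u(-t): L = -1/(s-2), Re(s) < 2
Combined: F(s) = 1/(s+9)-1/(s-2), -9 < Re(s) < 2

Answer: 1/(s+9)-1/(s-2), ROC: -9 < Re(s) < 2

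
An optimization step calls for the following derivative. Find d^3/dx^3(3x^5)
Apply power rule 3 times:
d^1: 15x^4
d^2: 60x^3
d^3: 180x^2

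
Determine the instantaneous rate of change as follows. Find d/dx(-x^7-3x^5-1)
Power rule: d/dx(ax^n) = n·a·x^(n-1)
Term by term: -7·x^6-15·x^4

Answer: -7x^6-15x^4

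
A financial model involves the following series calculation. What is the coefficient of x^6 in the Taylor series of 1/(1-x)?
1/(1-x) = Σ x^n for |x|<1
All coefficients are 1

Answer: 1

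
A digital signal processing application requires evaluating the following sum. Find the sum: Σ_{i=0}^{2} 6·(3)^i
Geometric series: S = a(1 - r^n)/(1 - r)
a = 6, r = 3, n = 3
S = 6(1 - 27)/-2 = 78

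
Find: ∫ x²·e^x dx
Integration by parts twice:
First: u=x², dv=e^x dx => x²e^x - 2∫ xe^x dx
Second: u=x, dv=e^x dx => xe^x - e^x
Combining: x²e^x - 2xe^x + 2e^x + C

Answer: e^x(x² - 2x + 2) + C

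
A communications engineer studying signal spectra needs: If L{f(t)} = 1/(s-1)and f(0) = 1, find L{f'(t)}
L{f'(t)}=s·F(s) - f(0)=s/(s-1)-1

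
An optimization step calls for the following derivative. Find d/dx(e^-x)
Chain rule: d/dx[e^u]=e^u · u' where u=-x
u'=-1

Answer: -1·e^-x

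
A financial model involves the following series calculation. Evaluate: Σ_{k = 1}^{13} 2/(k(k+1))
Partial fractions: 2/(k(k+1)) = 2/k - 2/(k+1)
Telescoping sum: 2(1-1/14) = 2·13/14

Answer: 13/7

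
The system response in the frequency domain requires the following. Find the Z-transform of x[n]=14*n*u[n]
Z{n * u[n]}=z/(z-1)^2
By linearity: Z{14 * n * u[n]}=14z/(z-1)^2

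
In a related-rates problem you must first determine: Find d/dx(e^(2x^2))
Chain rule: d/dx[e^u] = e^u · u' where u = 2x^2
u' = 4x

Answer: 4x·e^(2x^2)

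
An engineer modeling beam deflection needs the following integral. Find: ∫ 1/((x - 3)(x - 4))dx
Partial fractions: 1/((x-3)(x-4))=A/(x-3) + B/(x-4)
A=-1, B=1
∫ [-1· 1/(x-3) + 1· 1/(x-4)] dx
=(1)[ln|x-4| - ln|x-3|] + C

Answer: ln|(x-4)/(x-3)| + C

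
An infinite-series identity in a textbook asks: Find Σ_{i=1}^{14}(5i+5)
= 5·Σ i+5·14 = 5·105+70 = 595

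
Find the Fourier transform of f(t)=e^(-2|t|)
Using the standard pair: F{e^(-a|t|)} = 2a/(a^2 + omega^2)
With a = 2: F(omega) = 4/(4 + omega^2)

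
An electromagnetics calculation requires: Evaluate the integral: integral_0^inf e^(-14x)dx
integral_0^inf e^(-14x) dx = [-1/14 * e^(-14x)]_0^inf
= 0 - (-1/14) = 1/14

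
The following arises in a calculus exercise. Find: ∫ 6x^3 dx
Using power rule: ∫ 6x^3 dx=6/4 x^4+C=(3/2)x^4+C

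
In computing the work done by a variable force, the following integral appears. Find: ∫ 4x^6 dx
Using power rule: ∫ 4x^6 dx=4/7 x^7+C=(4/7)x^7+C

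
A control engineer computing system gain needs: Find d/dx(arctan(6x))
d/dx[arctan(u)]=u'/(1+u²), u=6x, u'=6

Answer: 6/(1+36x²)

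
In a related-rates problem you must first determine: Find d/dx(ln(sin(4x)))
Chain rule: d/dx[ln(u)] = u'/u where u = sin(4x)
u' = 4cos(4x)

Answer: (4cos(4x))/(sin(4x))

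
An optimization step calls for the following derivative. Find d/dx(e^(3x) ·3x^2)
Product rule: (fg)' = f'g + fg'
f = e^(3x), f' = 3·e^(3x)
g = 3x^2, g' = 6x

Answer: 9·e^(3x)·x^2 + 6·e^(3x)·x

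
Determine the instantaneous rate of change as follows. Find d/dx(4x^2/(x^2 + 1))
Quotient rule: (f/g)'=(f'g - fg')/g²
f=4x^2, f'=8x
g=x^2+1, g'=2x

Answer: (8x·(x^2+1)-8x^3)/(x^2+1)²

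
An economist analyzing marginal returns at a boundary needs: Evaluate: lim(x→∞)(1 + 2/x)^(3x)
Rewrite as [(1+2/x)^x]^3.
lim(1+2/x)^x = e^2, so limit = (e^2)^3 = e^6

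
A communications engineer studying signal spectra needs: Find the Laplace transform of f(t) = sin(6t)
L{sin(wt)}=w/(s² + w²)
L{sin(6t)}=6/(s² + 36)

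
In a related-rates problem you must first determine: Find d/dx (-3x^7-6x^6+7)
Power rule: d/dx(ax^n) = n·a·x^(n-1)
Term by term: -21·x^6-36·x^5

Answer: -21x^6-36x^5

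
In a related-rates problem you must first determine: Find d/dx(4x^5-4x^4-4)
Power rule: d/dx(ax^n)=n·a·x^(n-1)
Term by term: 20·x^4-16·x^3

Answer: 20x^4-16x^3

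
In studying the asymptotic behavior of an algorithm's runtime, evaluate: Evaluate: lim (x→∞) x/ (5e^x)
Apply L'Hôpital 1 times (∞/∞ each time):
Eventually get 1!/(5e^x) → 0

Answer: 0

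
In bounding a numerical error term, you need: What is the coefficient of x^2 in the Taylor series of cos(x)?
cos(x)=Σ (-1)^k x^(2k)/(2k)!
For x^2: (-1)^1/2!=-1/2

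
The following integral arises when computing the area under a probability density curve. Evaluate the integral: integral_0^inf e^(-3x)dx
integral_0^inf e^(-3x) dx = [-1/3 * e^(-3x)]_0^inf
= 0 - (-1/3) = 1/3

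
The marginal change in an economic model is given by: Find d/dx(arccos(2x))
d/dx[arccos(u)] = -u'/√(1-u²), u = 2x, u' = 2

Answer: -2/√(1-4x²)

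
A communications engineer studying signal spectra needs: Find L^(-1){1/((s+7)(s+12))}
Partial fractions: 1/((s+7)(s+12)) = A/(s+7)+B/(s+12)
Cover-up: A = 1/(s+12)|_{s = -7} = 1/5; B = 1/(s+7)|_{s = -12} = -1/5
L^(-1) = (1/5)e^(-7t) - (1/5)e^(-12t)

Answer: (1/5)(e^(-7t) - e^(-12t))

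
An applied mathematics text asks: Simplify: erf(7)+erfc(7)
By definition erfc(x)=1 - erf(x)
erf(7)+erfc(7)=erf(7)+1 - erf(7)=1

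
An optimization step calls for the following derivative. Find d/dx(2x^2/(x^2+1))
Quotient rule: (f/g)'=(f'g - fg')/g²
f=2x^2, f'=4x
g=x^2 + 1, g'=2x

Answer: (4x·(x^2 + 1) - 4x^3)/(x^2 + 1)²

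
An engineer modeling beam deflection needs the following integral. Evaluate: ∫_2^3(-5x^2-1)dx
Step 1: Find antiderivative F(x)=(-5/3)x^3 - x
Step 2: F(3) - F(2)=-48 - (-46/3)=-98/3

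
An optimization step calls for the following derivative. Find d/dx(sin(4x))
Chain rule: d/dx[sin(u)] = cos(u)·u' where u = 4x
u' = 4

Answer: 4·cos(4x)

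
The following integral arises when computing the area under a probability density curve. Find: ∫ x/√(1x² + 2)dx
Let u = x²+2, du = 2x dx
∫ (1/2)·u^(-1/2) du = √u+C

Answer: √(x²+2)+C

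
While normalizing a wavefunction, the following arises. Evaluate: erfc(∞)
erfc(x)=1 - erf(x); erfc(∞)=1 - erf(∞)=1-1=0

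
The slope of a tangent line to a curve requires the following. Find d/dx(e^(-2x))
Chain rule: d/dx[e^u]=e^u · u' where u=-2x
u'=-2

Answer: -2·e^(-2x)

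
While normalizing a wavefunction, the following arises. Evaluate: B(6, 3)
B(x,y) = Γ(x)Γ(y)/Γ(x + y) = (x-1)!(y-1)!/(x + y-1)!
B(6,3) = 5!·2!/8! = 1/168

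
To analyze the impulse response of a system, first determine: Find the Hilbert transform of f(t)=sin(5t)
The Hilbert transform shifts each frequency component by -pi/2.
H{sin(wt)}=-cos(wt)
With w=5: H{sin(5t)}=-cos(5t)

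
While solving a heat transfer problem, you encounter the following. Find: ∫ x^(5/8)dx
Power rule: ∫ x^(5/8) dx = x^(13/8)/(13/8) + C

Answer: (8/13)·x^(13/8) + C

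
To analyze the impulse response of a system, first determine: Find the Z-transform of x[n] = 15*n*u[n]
Z{n * u[n]} = z/(z-1)^2
By linearity: Z{15 * n * u[n]} = 15z/(z-1)^2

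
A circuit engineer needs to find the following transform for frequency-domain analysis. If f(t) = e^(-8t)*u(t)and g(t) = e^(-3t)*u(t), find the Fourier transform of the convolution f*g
By the convolution theorem: F{f * g}=F(omega) * G(omega)
F(omega)=1/(8 + j * omega), G(omega)=1/(3 + j * omega)
F{f * g}=1/((8 + j * omega)(3 + j * omega))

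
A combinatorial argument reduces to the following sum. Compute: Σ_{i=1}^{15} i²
Using formula: Σ i^2=n(n+1)(2n+1)/6=15·16·31/6=1240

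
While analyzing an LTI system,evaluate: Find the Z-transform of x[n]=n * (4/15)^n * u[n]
Using the property Z{n * a^n * u[n]} = az/(z-a)^2
With a = 4/15: X(z) = (4/15)z/(z - 4/15)^2, |z| > 4/15

Answer: (4/15)z/(z - 4/15)^2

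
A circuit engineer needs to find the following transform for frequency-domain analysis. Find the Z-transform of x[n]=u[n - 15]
Using the time-shift property: Z{u[n-15]}=z^(-15) * z/(z-1)
=z^(-14)/(z-1)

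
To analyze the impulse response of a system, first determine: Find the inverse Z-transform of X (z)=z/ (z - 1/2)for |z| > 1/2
Standard pair: z/(z-a) <-> a^n * u[n] for causal signals
With a = 1/2: x[n] = (1/2)^n * u[n]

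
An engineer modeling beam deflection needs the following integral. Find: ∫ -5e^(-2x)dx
Since d/dx[e^(-2x)] = -2e^(-2x), we get 5/2 e^(-2x)+C

Answer: (5/2)e^(-2x)+C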